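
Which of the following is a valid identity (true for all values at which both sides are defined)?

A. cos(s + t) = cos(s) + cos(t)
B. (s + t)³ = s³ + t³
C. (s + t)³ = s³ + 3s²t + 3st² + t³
A: fails at (1, 5) — LHS = cos(6) ≈ 0.9602, RHS = cos(5) + cos(1) ≈ 0.824.
B: fails at (3, 4) — LHS = 343, RHS = 91.
C: holds — e.g. at (2, 2), both sides equal 64.

Answer: C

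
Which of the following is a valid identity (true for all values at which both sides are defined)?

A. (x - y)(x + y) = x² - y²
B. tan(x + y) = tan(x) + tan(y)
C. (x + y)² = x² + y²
A: holds — e.g. at (3, 4), both sides equal -7.
B: fails at (6, 7) — LHS = tan(13) ≈ 0.463, RHS = tan(6) + tan(7) ≈ 0.5804.
C: fails at (6, 7) — LHS = 169, RHS = 85.

Answer: A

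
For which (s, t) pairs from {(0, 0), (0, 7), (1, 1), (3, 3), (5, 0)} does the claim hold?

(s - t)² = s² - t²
(0, 0), (1, 1), (3, 3), (5, 0)

Testing each pair:
(0, 0): LHS = 0, RHS = 0 → holds
(0, 7): LHS = 49, RHS = -49 → fails
(1, 1): LHS = 0, RHS = 0 → holds
(3, 3): LHS = 0, RHS = 0 → holds
(5, 0): LHS = 25, RHS = 25 → holds

4 of 5 pairs satisfy the claim.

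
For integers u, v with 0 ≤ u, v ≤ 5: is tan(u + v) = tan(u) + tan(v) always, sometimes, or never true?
Sometimes true

It holds at (u, v) = (0, 5) (both sides equal tan(5) ≈ -3.381), but fails at (u, v) = (1, 3) (LHS = tan(4) ≈ 1.158, RHS = tan(3) + tan(1) ≈ 1.415).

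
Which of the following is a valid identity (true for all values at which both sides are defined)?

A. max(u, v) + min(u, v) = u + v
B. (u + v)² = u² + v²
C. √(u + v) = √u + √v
A

A: holds — e.g. at (2, 7), both sides equal 9.
B: fails at (2, 7) — LHS = 81, RHS = 53.
C: fails at (1, 4) — LHS = √(5) ≈ 2.236, RHS = 3.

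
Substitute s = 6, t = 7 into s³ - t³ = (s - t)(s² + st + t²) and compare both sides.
LHS = 6³ - 7³ = -127
RHS = (6 - 7)(6² + 6·7 + 7²) = -127

LHS = RHS: the two sides agree.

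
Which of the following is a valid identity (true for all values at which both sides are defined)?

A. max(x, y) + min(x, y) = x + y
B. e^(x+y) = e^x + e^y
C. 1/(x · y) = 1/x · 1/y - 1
A

A: holds — e.g. at (3, 3), both sides equal 6.
B: fails at (4, 5) — LHS = e^9 ≈ 8103, RHS = e^4 + e^5 ≈ 203.
C: fails at (2, 4) — LHS = 1/8, RHS = -7/8.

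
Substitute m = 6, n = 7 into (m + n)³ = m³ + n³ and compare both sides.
LHS = (6 + 7)³ = 2197
RHS = 6³ + 7³ = 559

LHS ≠ RHS, so the equation does not hold here.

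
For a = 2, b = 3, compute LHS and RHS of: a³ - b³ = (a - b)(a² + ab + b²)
LHS = 2³ - 3³ = -19
RHS = (2 - 3)(2² + 2·3 + 3²) = -19

LHS = RHS: the two sides agree.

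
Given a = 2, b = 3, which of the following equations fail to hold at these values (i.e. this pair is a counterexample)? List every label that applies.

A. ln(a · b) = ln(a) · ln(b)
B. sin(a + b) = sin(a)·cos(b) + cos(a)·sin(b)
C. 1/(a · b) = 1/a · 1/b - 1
Evaluating each claim at the given values:
A. LHS = ln(6) ≈ 1.792, RHS = ln(2)·ln(3) ≈ 0.7615 → fails here (LHS ≠ RHS)
B. LHS = sin(5) ≈ -0.9589, RHS = sin(2)·cos(3) + sin(3)·cos(2) ≈ -0.9589 → holds here (LHS = RHS)
C. LHS = 1/6, RHS = -5/6 → fails here (LHS ≠ RHS)

Answer: A, C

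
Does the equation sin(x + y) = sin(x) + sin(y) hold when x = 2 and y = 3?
Fails

Substituting x = 2, y = 3:

LHS = sin(2 + 3) = sin(5) ≈ -0.9589
RHS = sin(2) + sin(3) ≈ 1.05

LHS ≠ RHS, so the equation does not hold at this point.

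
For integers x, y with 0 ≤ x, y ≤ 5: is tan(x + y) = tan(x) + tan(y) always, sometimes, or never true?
Sometimes true

It holds at (x, y) = (4, 0) (both sides equal tan(4) ≈ 1.158), but fails at (x, y) = (5, 5) (LHS = tan(10) ≈ 0.6484, RHS = 2·tan(5) ≈ -6.761).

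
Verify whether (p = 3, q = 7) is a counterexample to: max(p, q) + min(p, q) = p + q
No

Substituting p = 3, q = 7:
LHS = max(3, 7) + min(3, 7) = 10
RHS = 3 + 7 = 10

The sides agree, so this pair does not disprove the claim.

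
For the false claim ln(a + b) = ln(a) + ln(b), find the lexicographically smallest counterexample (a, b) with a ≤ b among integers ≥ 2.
(a, b) = (2, 3)

Substituting (2, 3) into the claim:
LHS = ln(2 + 3) = ln(5) ≈ 1.609
RHS = ln(2) + ln(3) ≈ 1.792

Since LHS ≠ RHS, this pair disproves the claim, and no lexicographically smaller pair (a ≤ b, integers ≥ 2) does.

For instance (5, 9) is also a counterexample (LHS = ln(14) ≈ 2.639, RHS = ln(5) + ln(9) ≈ 3.807), but it's lexicographically larger.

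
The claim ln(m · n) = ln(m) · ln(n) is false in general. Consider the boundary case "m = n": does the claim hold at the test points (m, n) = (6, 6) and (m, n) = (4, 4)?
No, fails at both test points

At (6, 6): LHS = ln(36) ≈ 3.584 ≠ RHS = ln(6)² ≈ 3.21
At (4, 4): LHS = ln(16) ≈ 2.773 ≠ RHS = ln(4)² ≈ 1.922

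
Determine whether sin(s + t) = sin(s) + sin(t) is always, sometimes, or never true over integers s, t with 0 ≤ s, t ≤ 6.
Sometimes true

It holds at (s, t) = (1, 0) (both sides equal sin(1) ≈ 0.8415), but fails at (s, t) = (3, 5) (LHS = sin(8) ≈ 0.9894, RHS = sin(5) + sin(3) ≈ -0.8178).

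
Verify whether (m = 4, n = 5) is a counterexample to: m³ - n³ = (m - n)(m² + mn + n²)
Substituting m = 4, n = 5:
LHS = 4³ - 5³ = -61
RHS = (4 - 5)(4² + 4·5 + 5²) = -61

The sides agree, so this pair does not disprove the claim.

Answer: No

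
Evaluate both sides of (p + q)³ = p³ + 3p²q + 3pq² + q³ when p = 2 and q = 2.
LHS = (2 + 2)³ = 64
RHS = 2³ + 3·2²·2 + 3·2·2² + 2³ = 64

LHS = RHS: the two sides agree.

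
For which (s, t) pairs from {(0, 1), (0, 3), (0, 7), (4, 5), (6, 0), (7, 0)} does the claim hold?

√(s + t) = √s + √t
(0, 1), (0, 3), (0, 7), (6, 0), (7, 0)

Testing each pair:
(0, 1): LHS = 1, RHS = 1 → holds
(0, 3): LHS = √(3) ≈ 1.732, RHS = √(3) ≈ 1.732 → holds
(0, 7): LHS = √(7) ≈ 2.646, RHS = √(7) ≈ 2.646 → holds
(4, 5): LHS = 3, RHS = 2 + √(5) ≈ 4.236 → fails
(6, 0): LHS = √(6) ≈ 2.449, RHS = √(6) ≈ 2.449 → holds
(7, 0): LHS = √(7) ≈ 2.646, RHS = √(7) ≈ 2.646 → holds

5 of 6 pairs satisfy the claim.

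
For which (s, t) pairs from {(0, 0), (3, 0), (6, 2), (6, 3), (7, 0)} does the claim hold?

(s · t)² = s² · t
(0, 0), (3, 0), (7, 0)

Testing each pair:
(0, 0): LHS = 0, RHS = 0 → holds
(3, 0): LHS = 0, RHS = 0 → holds
(6, 2): LHS = 144, RHS = 72 → fails
(6, 3): LHS = 324, RHS = 108 → fails
(7, 0): LHS = 0, RHS = 0 → holds

3 of 5 pairs satisfy the claim.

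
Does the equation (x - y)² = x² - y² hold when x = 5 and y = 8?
Fails

Substituting x = 5, y = 8:

LHS = (5 - 8)² = 9
RHS = 5² - 8² = -39

LHS ≠ RHS, so the equation does not hold at this point.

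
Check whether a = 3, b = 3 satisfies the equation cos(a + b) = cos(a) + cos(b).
Fails

Substituting a = 3, b = 3:

LHS = cos(3 + 3) = cos(6) ≈ 0.9602
RHS = cos(3) + cos(3) = 2·cos(3) ≈ -1.98

LHS ≠ RHS, so the equation does not hold at this point.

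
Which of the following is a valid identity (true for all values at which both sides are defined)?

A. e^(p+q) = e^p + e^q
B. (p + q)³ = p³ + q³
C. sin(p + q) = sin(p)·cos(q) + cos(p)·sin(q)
A: fails at (5, 5) — LHS = e^10 ≈ 22026.5, RHS = 2·e^5 ≈ 296.8.
B: fails at (1, 5) — LHS = 216, RHS = 126.
C: holds — e.g. at (2, 5), both sides equal sin(7) ≈ 0.657.

Answer: C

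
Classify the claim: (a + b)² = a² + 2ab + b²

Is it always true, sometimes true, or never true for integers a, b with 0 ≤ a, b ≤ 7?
The identity holds for every pair in the range. For instance at (a, b) = (7, 0): both sides equal 49.

Answer: Always true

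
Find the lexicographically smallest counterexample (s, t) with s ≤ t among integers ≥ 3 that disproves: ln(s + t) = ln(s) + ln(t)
Substituting (3, 3) into the claim:
LHS = ln(3 + 3) = ln(6) ≈ 1.792
RHS = ln(3) + ln(3) = 2·ln(3) ≈ 2.197

Since LHS ≠ RHS, this pair disproves the claim, and no lexicographically smaller pair (s ≤ t, integers ≥ 3) does.

For instance (5, 7) is also a counterexample (LHS = ln(12) ≈ 2.485, RHS = ln(5) + ln(7) ≈ 3.555), but it's lexicographically larger.

Answer: (s, t) = (3, 3)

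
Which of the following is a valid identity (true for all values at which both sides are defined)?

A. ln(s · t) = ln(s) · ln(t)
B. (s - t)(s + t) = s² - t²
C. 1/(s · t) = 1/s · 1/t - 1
B

A: fails at (3, 3) — LHS = ln(9) ≈ 2.197, RHS = ln(3)² ≈ 1.207.
B: holds — e.g. at (1, 1), both sides equal 0.
C: fails at (5, 5) — LHS = 1/25, RHS = -24/25.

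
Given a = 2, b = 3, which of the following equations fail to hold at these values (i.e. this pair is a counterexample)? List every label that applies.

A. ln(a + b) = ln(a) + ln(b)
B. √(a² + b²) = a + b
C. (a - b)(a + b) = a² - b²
A, B

Evaluating each claim at the given values:
A. LHS = ln(5) ≈ 1.609, RHS = ln(2) + ln(3) ≈ 1.792 → fails here (LHS ≠ RHS)
B. LHS = √(13) ≈ 3.606, RHS = 5 → fails here (LHS ≠ RHS)
C. LHS = -5, RHS = -5 → holds here (LHS = RHS)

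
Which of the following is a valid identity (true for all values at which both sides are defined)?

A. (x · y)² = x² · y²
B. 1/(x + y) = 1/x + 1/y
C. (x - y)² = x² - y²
A

A: holds — e.g. at (3, 7), both sides equal 441.
B: fails at (4, 5) — LHS = 1/9, RHS = 9/20.
C: fails at (6, 7) — LHS = 1, RHS = -13.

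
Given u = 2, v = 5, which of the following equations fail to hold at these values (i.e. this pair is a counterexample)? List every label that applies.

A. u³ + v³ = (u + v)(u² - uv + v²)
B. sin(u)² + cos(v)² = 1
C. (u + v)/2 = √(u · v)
Evaluating each claim at the given values:
A. LHS = 133, RHS = 133 → holds here (LHS = RHS)
B. LHS = cos(5)² + sin(2)² ≈ 0.9073, RHS = 1 → fails here (LHS ≠ RHS)
C. LHS = 7/2, RHS = √(10) ≈ 3.162 → fails here (LHS ≠ RHS)

Answer: B, C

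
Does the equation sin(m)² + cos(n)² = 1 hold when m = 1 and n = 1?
Substituting m = 1, n = 1:

LHS = sin(1)² + cos(1)² = 1
RHS = 1

LHS = RHS, so the equation holds at this point.

Answer: Holds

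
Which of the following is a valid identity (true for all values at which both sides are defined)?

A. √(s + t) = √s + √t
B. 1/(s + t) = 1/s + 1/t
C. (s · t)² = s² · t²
C

A: fails at (1, 3) — LHS = 2, RHS = 1 + √(3) ≈ 2.732.
B: fails at (1, 5) — LHS = 1/6, RHS = 6/5.
C: holds — e.g. at (4, 4), both sides equal 256.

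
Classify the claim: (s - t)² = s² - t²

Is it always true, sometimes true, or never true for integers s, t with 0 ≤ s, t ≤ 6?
Sometimes true

It holds at (s, t) = (3, 3) (both sides equal 0), but fails at (s, t) = (1, 3) (LHS = 4, RHS = -8).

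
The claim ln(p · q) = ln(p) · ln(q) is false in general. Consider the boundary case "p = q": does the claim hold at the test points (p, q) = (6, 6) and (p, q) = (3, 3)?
At (6, 6): LHS = ln(36) ≈ 3.584 ≠ RHS = ln(6)² ≈ 3.21
At (3, 3): LHS = ln(9) ≈ 2.197 ≠ RHS = ln(3)² ≈ 1.207

Answer: No, fails at both test points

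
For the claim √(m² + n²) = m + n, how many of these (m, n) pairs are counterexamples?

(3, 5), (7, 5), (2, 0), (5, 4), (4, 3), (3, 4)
5

Testing each pair:
(3, 5): LHS = √(34) ≈ 5.831, RHS = 8 → counterexample
(7, 5): LHS = √(74) ≈ 8.602, RHS = 12 → counterexample
(2, 0): LHS = 2, RHS = 2 → satisfies claim
(5, 4): LHS = √(41) ≈ 6.403, RHS = 9 → counterexample
(4, 3): LHS = 5, RHS = 7 → counterexample
(3, 4): LHS = 5, RHS = 7 → counterexample

That makes 5 counterexamples.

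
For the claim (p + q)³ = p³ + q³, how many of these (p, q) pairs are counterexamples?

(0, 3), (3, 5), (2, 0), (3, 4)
Testing each pair:
(0, 3): LHS = 27, RHS = 27 → satisfies claim
(3, 5): LHS = 512, RHS = 152 → counterexample
(2, 0): LHS = 8, RHS = 8 → satisfies claim
(3, 4): LHS = 343, RHS = 91 → counterexample

That makes 2 counterexamples.

Answer: 2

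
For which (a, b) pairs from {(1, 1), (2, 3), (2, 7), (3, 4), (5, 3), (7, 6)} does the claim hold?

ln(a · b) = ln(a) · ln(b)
Testing each pair:
(1, 1): LHS = 0, RHS = 0 → holds
(2, 3): LHS = ln(6) ≈ 1.792, RHS = ln(2)·ln(3) ≈ 0.7615 → fails
(2, 7): LHS = ln(14) ≈ 2.639, RHS = ln(2)·ln(7) ≈ 1.349 → fails
(3, 4): LHS = ln(12) ≈ 2.485, RHS = ln(3)·ln(4) ≈ 1.523 → fails
(5, 3): LHS = ln(15) ≈ 2.708, RHS = ln(3)·ln(5) ≈ 1.768 → fails
(7, 6): LHS = ln(42) ≈ 3.738, RHS = ln(6)·ln(7) ≈ 3.487 → fails

1 of 6 pairs satisfies the claim.

Answer: (1, 1)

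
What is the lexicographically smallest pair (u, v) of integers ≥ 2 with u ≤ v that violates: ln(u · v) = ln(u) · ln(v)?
(u, v) = (2, 2)

Substituting (2, 2) into the claim:
LHS = ln(2 · 2) = ln(4) ≈ 1.386
RHS = ln(2) · ln(2) = ln(2)² ≈ 0.4805

Since LHS ≠ RHS, this pair disproves the claim, and no lexicographically smaller pair (u ≤ v, integers ≥ 2) does.

For instance (5, 6) is also a counterexample (LHS = ln(30) ≈ 3.401, RHS = ln(5)·ln(6) ≈ 2.884), but it's lexicographically larger.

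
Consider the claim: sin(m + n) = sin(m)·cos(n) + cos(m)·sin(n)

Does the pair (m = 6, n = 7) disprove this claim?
Substituting m = 6, n = 7:
LHS = sin(6 + 7) = sin(13) ≈ 0.4202
RHS = sin(6)·cos(7) + cos(6)·sin(7) = sin(6)·cos(7) + sin(7)·cos(6) ≈ 0.4202

The sides agree, so this pair does not disprove the claim.

Answer: No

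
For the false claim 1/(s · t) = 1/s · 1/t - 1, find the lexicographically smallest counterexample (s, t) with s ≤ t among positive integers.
Substituting (1, 1) into the claim:
LHS = 1/(1 · 1) = 1
RHS = 1/1 · 1/1 - 1 = 0

Since LHS ≠ RHS, this pair disproves the claim, and no lexicographically smaller pair (s ≤ t, positive integers) does.

For instance (4, 8) is also a counterexample (LHS = 1/32, RHS = -31/32), but it's lexicographically larger.

Answer: (s, t) = (1, 1)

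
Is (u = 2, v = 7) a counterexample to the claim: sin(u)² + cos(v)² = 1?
Yes

Substituting u = 2, v = 7:
LHS = sin(2)² + cos(7)² ≈ 1.395
RHS = 1

Since LHS ≠ RHS, this pair disproves the claim.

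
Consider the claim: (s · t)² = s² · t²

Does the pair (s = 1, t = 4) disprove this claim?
Substituting s = 1, t = 4:
LHS = (1 · 4)² = 16
RHS = 1² · 4² = 16

The sides agree, so this pair does not disprove the claim.

Answer: No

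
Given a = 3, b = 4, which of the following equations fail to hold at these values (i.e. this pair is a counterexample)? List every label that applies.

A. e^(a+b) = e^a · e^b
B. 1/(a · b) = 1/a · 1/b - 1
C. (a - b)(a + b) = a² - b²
B

Evaluating each claim at the given values:
A. LHS = e^7 ≈ 1097, RHS = e^7 ≈ 1097 → holds here (LHS = RHS)
B. LHS = 1/12, RHS = -11/12 → fails here (LHS ≠ RHS)
C. LHS = -7, RHS = -7 → holds here (LHS = RHS)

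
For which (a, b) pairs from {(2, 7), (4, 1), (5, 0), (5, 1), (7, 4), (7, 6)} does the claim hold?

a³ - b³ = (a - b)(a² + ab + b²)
All pairs

Testing each pair:
(2, 7): LHS = -335, RHS = -335 → holds
(4, 1): LHS = 63, RHS = 63 → holds
(5, 0): LHS = 125, RHS = 125 → holds
(5, 1): LHS = 124, RHS = 124 → holds
(7, 4): LHS = 279, RHS = 279 → holds
(7, 6): LHS = 127, RHS = 127 → holds

Every pair satisfies the claim.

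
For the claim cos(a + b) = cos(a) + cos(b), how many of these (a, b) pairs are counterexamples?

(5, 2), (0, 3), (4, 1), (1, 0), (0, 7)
Testing each pair:
(5, 2): LHS = cos(7) ≈ 0.7539, RHS = cos(2) + cos(5) ≈ -0.1325 → counterexample
(0, 3): LHS = cos(3) ≈ -0.99, RHS = cos(3) + 1 ≈ 0.01001 → counterexample
(4, 1): LHS = cos(5) ≈ 0.2837, RHS = cos(4) + cos(1) ≈ -0.1133 → counterexample
(1, 0): LHS = cos(1) ≈ 0.5403, RHS = cos(1) + 1 ≈ 1.54 → counterexample
(0, 7): LHS = cos(7) ≈ 0.7539, RHS = cos(7) + 1 ≈ 1.754 → counterexample

That makes 5 counterexamples.

Answer: 5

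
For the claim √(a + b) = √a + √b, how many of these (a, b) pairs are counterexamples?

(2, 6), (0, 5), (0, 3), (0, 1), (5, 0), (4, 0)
1

Testing each pair:
(2, 6): LHS = 2·√(2) ≈ 2.828, RHS = √(2) + √(6) ≈ 3.864 → counterexample
(0, 5): LHS = √(5) ≈ 2.236, RHS = √(5) ≈ 2.236 → satisfies claim
(0, 3): LHS = √(3) ≈ 1.732, RHS = √(3) ≈ 1.732 → satisfies claim
(0, 1): LHS = 1, RHS = 1 → satisfies claim
(5, 0): LHS = √(5) ≈ 2.236, RHS = √(5) ≈ 2.236 → satisfies claim
(4, 0): LHS = 2, RHS = 2 → satisfies claim

That makes 1 counterexample.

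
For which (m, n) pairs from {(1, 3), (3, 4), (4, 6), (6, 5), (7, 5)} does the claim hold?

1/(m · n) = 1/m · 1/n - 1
Testing each pair:
(1, 3): LHS = 1/3, RHS = -2/3 → fails
(3, 4): LHS = 1/12, RHS = -11/12 → fails
(4, 6): LHS = 1/24, RHS = -23/24 → fails
(6, 5): LHS = 1/30, RHS = -29/30 → fails
(7, 5): LHS = 1/35, RHS = -34/35 → fails

No pair satisfies the claim.

Answer: None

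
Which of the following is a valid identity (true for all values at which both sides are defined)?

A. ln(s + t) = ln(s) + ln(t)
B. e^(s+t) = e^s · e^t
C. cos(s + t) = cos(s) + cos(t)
B

A: fails at (5, 5) — LHS = ln(10) ≈ 2.303, RHS = 2·ln(5) ≈ 3.219.
B: holds — e.g. at (4, 5), both sides equal e^9 ≈ 8103.
C: fails at (3, 7) — LHS = cos(10) ≈ -0.8391, RHS = cos(3) + cos(7) ≈ -0.2361.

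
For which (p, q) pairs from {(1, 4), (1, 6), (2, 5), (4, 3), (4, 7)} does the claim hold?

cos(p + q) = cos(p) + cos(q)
None

Testing each pair:
(1, 4): LHS = cos(5) ≈ 0.2837, RHS = cos(4) + cos(1) ≈ -0.1133 → fails
(1, 6): LHS = cos(7) ≈ 0.7539, RHS = cos(1) + cos(6) ≈ 1.5 → fails
(2, 5): LHS = cos(7) ≈ 0.7539, RHS = cos(2) + cos(5) ≈ -0.1325 → fails
(4, 3): LHS = cos(7) ≈ 0.7539, RHS = cos(3) + cos(4) ≈ -1.644 → fails
(4, 7): LHS = cos(11) ≈ 0.004426, RHS = cos(4) + cos(7) ≈ 0.1003 → fails

No pair satisfies the claim.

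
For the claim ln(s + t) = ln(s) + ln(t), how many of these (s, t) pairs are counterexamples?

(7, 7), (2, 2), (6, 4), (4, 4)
3

Testing each pair:
(7, 7): LHS = ln(14) ≈ 2.639, RHS = 2·ln(7) ≈ 3.892 → counterexample
(2, 2): LHS = ln(4) ≈ 1.386, RHS = 2·ln(2) ≈ 1.386 → satisfies claim
(6, 4): LHS = ln(10) ≈ 2.303, RHS = ln(4) + ln(6) ≈ 3.178 → counterexample
(4, 4): LHS = ln(8) ≈ 2.079, RHS = 2·ln(4) ≈ 2.773 → counterexample

That makes 3 counterexamples.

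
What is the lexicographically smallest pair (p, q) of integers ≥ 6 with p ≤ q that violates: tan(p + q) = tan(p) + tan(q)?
(p, q) = (6, 6)

Substituting (6, 6) into the claim:
LHS = tan(6 + 6) = tan(12) ≈ -0.6359
RHS = tan(6) + tan(6) = 2·tan(6) ≈ -0.582

Since LHS ≠ RHS, this pair disproves the claim, and no lexicographically smaller pair (p ≤ q, integers ≥ 6) does.

For instance (6, 10) is also a counterexample (LHS = tan(16) ≈ 0.3006, RHS = tan(6) + tan(10) ≈ 0.3574), but it's lexicographically larger.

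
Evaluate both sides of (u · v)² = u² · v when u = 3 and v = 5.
LHS = (3 · 5)² = 225
RHS = 3² · 5 = 45

LHS ≠ RHS, so the equation does not hold here.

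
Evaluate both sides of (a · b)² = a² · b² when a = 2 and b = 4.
LHS = (2 · 4)² = 64
RHS = 2² · 4² = 64

LHS = RHS: the two sides agree.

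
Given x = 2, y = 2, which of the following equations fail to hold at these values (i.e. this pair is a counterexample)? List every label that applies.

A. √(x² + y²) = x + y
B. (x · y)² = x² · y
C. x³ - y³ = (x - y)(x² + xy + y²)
A, B

Evaluating each claim at the given values:
A. LHS = 2·√(2) ≈ 2.828, RHS = 4 → fails here (LHS ≠ RHS)
B. LHS = 16, RHS = 8 → fails here (LHS ≠ RHS)
C. LHS = 0, RHS = 0 → holds here (LHS = RHS)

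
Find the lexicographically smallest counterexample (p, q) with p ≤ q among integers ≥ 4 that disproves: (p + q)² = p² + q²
(p, q) = (4, 4)

Substituting (4, 4) into the claim:
LHS = (4 + 4)² = 64
RHS = 4² + 4² = 32

Since LHS ≠ RHS, this pair disproves the claim, and no lexicographically smaller pair (p ≤ q, integers ≥ 4) does.

For instance (5, 11) is also a counterexample (LHS = 256, RHS = 146), but it's lexicographically larger.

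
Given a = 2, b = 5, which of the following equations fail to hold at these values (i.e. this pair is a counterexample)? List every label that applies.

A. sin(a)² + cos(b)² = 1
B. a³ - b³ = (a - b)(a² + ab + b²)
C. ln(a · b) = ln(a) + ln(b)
Evaluating each claim at the given values:
A. LHS = cos(5)² + sin(2)² ≈ 0.9073, RHS = 1 → fails here (LHS ≠ RHS)
B. LHS = -117, RHS = -117 → holds here (LHS = RHS)
C. LHS = ln(10) ≈ 2.303, RHS = ln(2) + ln(5) ≈ 2.303 → holds here (LHS = RHS)

Answer: A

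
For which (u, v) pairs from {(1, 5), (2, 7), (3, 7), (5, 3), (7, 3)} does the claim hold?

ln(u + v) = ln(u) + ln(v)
None

Testing each pair:
(1, 5): LHS = ln(6) ≈ 1.792, RHS = ln(5) ≈ 1.609 → fails
(2, 7): LHS = ln(9) ≈ 2.197, RHS = ln(2) + ln(7) ≈ 2.639 → fails
(3, 7): LHS = ln(10) ≈ 2.303, RHS = ln(3) + ln(7) ≈ 3.045 → fails
(5, 3): LHS = ln(8) ≈ 2.079, RHS = ln(3) + ln(5) ≈ 2.708 → fails
(7, 3): LHS = ln(10) ≈ 2.303, RHS = ln(3) + ln(7) ≈ 3.045 → fails

No pair satisfies the claim.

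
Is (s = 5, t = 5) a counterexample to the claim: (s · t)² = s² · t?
Yes

Substituting s = 5, t = 5:
LHS = (5 · 5)² = 625
RHS = 5² · 5 = 125

Since LHS ≠ RHS, this pair disproves the claim.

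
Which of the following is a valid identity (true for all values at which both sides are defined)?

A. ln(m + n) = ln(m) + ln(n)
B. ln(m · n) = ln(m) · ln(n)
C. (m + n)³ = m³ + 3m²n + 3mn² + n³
C

A: fails at (1, 5) — LHS = ln(6) ≈ 1.792, RHS = ln(5) ≈ 1.609.
B: fails at (4, 6) — LHS = ln(24) ≈ 3.178, RHS = ln(4)·ln(6) ≈ 2.484.
C: holds — e.g. at (3, 4), both sides equal 343.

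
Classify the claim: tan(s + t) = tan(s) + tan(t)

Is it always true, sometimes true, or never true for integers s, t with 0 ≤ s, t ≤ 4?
Sometimes true

It holds at (s, t) = (0, 4) (both sides equal tan(4) ≈ 1.158), but fails at (s, t) = (2, 1) (LHS = tan(3) ≈ -0.1425, RHS = tan(2) + tan(1) ≈ -0.6276).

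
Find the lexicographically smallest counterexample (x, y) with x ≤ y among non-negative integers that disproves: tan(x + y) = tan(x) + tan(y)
(x, y) = (1, 1)

At (0, 4): both sides equal tan(4) ≈ 1.158, so it holds there.

Substituting (1, 1) into the claim:
LHS = tan(1 + 1) = tan(2) ≈ -2.185
RHS = tan(1) + tan(1) = 2·tan(1) ≈ 3.115

Since LHS ≠ RHS, this pair disproves the claim, and no lexicographically smaller pair (x ≤ y, non-negative integers) does.

For instance (4, 7) is also a counterexample (LHS = tan(11) ≈ -226, RHS = tan(7) + tan(4) ≈ 2.029), but it's lexicographically larger.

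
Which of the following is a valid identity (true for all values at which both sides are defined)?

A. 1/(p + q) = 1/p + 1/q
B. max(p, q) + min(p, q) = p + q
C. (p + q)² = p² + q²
A: fails at (5, 8) — LHS = 1/13, RHS = 13/40.
B: holds — e.g. at (1, 1), both sides equal 2.
C: fails at (4, 5) — LHS = 81, RHS = 41.

Answer: B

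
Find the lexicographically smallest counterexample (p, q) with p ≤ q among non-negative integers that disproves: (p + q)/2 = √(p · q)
At (0, 0): both sides equal 0, so it holds there.

Substituting (0, 1) into the claim:
LHS = (0 + 1)/2 = 1/2
RHS = √(0 · 1) = 0

Since LHS ≠ RHS, this pair disproves the claim, and no lexicographically smaller pair (p ≤ q, non-negative integers) does.

For instance (4, 7) is also a counterexample (LHS = 11/2, RHS = 2·√(7) ≈ 5.292), but it's lexicographically larger.

Answer: (p, q) = (0, 1)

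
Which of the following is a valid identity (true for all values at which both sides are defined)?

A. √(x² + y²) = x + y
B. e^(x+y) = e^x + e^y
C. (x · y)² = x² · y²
A: fails at (2, 2) — LHS = 2·√(2) ≈ 2.828, RHS = 4.
B: fails at (4, 6) — LHS = e^10 ≈ 22026.5, RHS = e^4 + e^6 ≈ 458.
C: holds — e.g. at (6, 7), both sides equal 1764.

Answer: C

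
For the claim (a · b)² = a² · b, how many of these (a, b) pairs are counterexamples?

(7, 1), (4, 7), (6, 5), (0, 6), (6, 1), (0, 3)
Testing each pair:
(7, 1): LHS = 49, RHS = 49 → satisfies claim
(4, 7): LHS = 784, RHS = 112 → counterexample
(6, 5): LHS = 900, RHS = 180 → counterexample
(0, 6): LHS = 0, RHS = 0 → satisfies claim
(6, 1): LHS = 36, RHS = 36 → satisfies claim
(0, 3): LHS = 0, RHS = 0 → satisfies claim

That makes 2 counterexamples.

Answer: 2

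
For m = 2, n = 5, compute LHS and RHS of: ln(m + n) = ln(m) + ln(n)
LHS = ln(2 + 5) = ln(7) ≈ 1.946
RHS = ln(2) + ln(5) ≈ 2.303

LHS ≠ RHS (they differ by about 0.3567), so the equation does not hold here.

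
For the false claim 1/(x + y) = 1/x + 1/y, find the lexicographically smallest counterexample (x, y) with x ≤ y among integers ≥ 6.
Substituting (6, 6) into the claim:
LHS = 1/(6 + 6) = 1/12
RHS = 1/6 + 1/6 = 1/3

Since LHS ≠ RHS, this pair disproves the claim, and no lexicographically smaller pair (x ≤ y, integers ≥ 6) does.

For instance (6, 7) is also a counterexample (LHS = 1/13, RHS = 13/42), but it's lexicographically larger.

Answer: (x, y) = (6, 6)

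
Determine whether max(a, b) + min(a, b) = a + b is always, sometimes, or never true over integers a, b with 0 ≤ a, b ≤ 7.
The identity holds for every pair in the range. For instance at (a, b) = (4, 3): both sides equal 7.

Answer: Always true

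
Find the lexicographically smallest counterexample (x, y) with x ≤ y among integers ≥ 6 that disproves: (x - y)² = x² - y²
At (6, 6): both sides equal 0, so it holds there.

Substituting (6, 7) into the claim:
LHS = (6 - 7)² = 1
RHS = 6² - 7² = -13

Since LHS ≠ RHS, this pair disproves the claim, and no lexicographically smaller pair (x ≤ y, integers ≥ 6) does.

For instance (8, 10) is also a counterexample (LHS = 4, RHS = -36), but it's lexicographically larger.

Answer: (x, y) = (6, 7)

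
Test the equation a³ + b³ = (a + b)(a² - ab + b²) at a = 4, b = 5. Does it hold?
Holds

Substituting a = 4, b = 5:

LHS = 4³ + 5³ = 189
RHS = (4 + 5)(4² - 4·5 + 5²) = 189

LHS = RHS, so the equation holds at this point.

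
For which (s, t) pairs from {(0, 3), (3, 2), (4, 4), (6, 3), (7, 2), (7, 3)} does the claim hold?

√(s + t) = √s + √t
(0, 3)

Testing each pair:
(0, 3): LHS = √(3) ≈ 1.732, RHS = √(3) ≈ 1.732 → holds
(3, 2): LHS = √(5) ≈ 2.236, RHS = √(2) + √(3) ≈ 3.146 → fails
(4, 4): LHS = 2·√(2) ≈ 2.828, RHS = 4 → fails
(6, 3): LHS = 3, RHS = √(3) + √(6) ≈ 4.182 → fails
(7, 2): LHS = 3, RHS = √(2) + √(7) ≈ 4.06 → fails
(7, 3): LHS = √(10) ≈ 3.162, RHS = √(3) + √(7) ≈ 4.378 → fails

1 of 6 pairs satisfies the claim.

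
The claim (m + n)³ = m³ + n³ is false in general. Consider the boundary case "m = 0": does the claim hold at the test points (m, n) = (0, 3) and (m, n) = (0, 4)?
Yes, holds at both test points

At (0, 3): LHS = 27, RHS = 27 → equal
At (0, 4): LHS = 64, RHS = 64 → equal

So the claim does hold at both of these boundary points, even though it is not an identity.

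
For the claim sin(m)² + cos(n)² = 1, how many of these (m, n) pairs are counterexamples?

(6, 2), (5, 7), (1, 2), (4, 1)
Testing each pair:
(6, 2): LHS = sin(6)² + cos(2)² ≈ 0.2513, RHS = 1 → counterexample
(5, 7): LHS = cos(7)² + sin(5)² ≈ 1.488, RHS = 1 → counterexample
(1, 2): LHS = cos(2)² + sin(1)² ≈ 0.8813, RHS = 1 → counterexample
(4, 1): LHS = cos(1)² + sin(4)² ≈ 0.8647, RHS = 1 → counterexample

That makes 4 counterexamples.

Answer: 4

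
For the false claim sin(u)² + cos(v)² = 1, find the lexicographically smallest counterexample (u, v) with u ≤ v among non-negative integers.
At (0, 0): both sides equal 1, so it holds there.

Substituting (0, 1) into the claim:
LHS = sin(0)² + cos(1)² = cos(1)² ≈ 0.2919
RHS = 1

Since LHS ≠ RHS, this pair disproves the claim, and no lexicographically smaller pair (u ≤ v, non-negative integers) does.

For instance (3, 7) is also a counterexample (LHS = sin(3)² + cos(7)² ≈ 0.5883, RHS = 1), but it's lexicographically larger.

Answer: (u, v) = (0, 1)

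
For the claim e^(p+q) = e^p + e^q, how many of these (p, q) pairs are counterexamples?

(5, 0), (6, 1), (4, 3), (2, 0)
4

Testing each pair:
(5, 0): LHS = e^5 ≈ 148.4, RHS = 1 + e^5 ≈ 149.4 → counterexample
(6, 1): LHS = e^7 ≈ 1097, RHS = e + e^6 ≈ 406.1 → counterexample
(4, 3): LHS = e^7 ≈ 1097, RHS = e^3 + e^4 ≈ 74.68 → counterexample
(2, 0): LHS = e^2 ≈ 7.389, RHS = 1 + e^2 ≈ 8.389 → counterexample

That makes 4 counterexamples.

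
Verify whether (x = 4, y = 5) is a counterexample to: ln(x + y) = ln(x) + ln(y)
Substituting x = 4, y = 5:
LHS = ln(4 + 5) = ln(9) ≈ 2.197
RHS = ln(4) + ln(5) ≈ 2.996

Since LHS ≠ RHS, this pair disproves the claim.

Answer: Yes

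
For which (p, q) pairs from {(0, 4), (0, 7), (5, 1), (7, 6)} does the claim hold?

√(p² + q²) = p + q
Testing each pair:
(0, 4): LHS = 4, RHS = 4 → holds
(0, 7): LHS = 7, RHS = 7 → holds
(5, 1): LHS = √(26) ≈ 5.099, RHS = 6 → fails
(7, 6): LHS = √(85) ≈ 9.22, RHS = 13 → fails

2 of 4 pairs satisfy the claim.

Answer: (0, 4), (0, 7)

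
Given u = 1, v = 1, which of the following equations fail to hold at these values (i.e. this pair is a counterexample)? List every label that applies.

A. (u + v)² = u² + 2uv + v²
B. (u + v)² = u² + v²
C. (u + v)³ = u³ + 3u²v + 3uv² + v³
Evaluating each claim at the given values:
A. LHS = 4, RHS = 4 → holds here (LHS = RHS)
B. LHS = 4, RHS = 2 → fails here (LHS ≠ RHS)
C. LHS = 8, RHS = 8 → holds here (LHS = RHS)

Answer: B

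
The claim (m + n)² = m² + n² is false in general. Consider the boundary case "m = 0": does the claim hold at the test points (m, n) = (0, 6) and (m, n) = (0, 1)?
Yes, holds at both test points

At (0, 6): LHS = 36, RHS = 36 → equal
At (0, 1): LHS = 1, RHS = 1 → equal

So the claim does hold at both of these boundary points, even though it is not an identity.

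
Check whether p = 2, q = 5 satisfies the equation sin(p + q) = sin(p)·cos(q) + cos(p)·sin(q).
Substituting p = 2, q = 5:

LHS = sin(2 + 5) = sin(7) ≈ 0.657
RHS = sin(2)·cos(5) + cos(2)·sin(5) = sin(2)·cos(5) + sin(5)·cos(2) ≈ 0.657

LHS = RHS, so the equation holds at this point.

Answer: Holds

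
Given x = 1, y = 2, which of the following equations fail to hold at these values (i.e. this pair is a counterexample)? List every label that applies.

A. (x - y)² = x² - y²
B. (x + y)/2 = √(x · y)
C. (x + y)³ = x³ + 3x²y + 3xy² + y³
Evaluating each claim at the given values:
A. LHS = 1, RHS = -3 → fails here (LHS ≠ RHS)
B. LHS = 3/2, RHS = √(2) ≈ 1.414 → fails here (LHS ≠ RHS)
C. LHS = 27, RHS = 27 → holds here (LHS = RHS)

Answer: A, B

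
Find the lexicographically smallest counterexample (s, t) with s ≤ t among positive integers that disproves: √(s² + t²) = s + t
Substituting (1, 1) into the claim:
LHS = √(1² + 1²) = √(2) ≈ 1.414
RHS = 1 + 1 = 2

Since LHS ≠ RHS, this pair disproves the claim, and no lexicographically smaller pair (s ≤ t, positive integers) does.

For instance (1, 8) is also a counterexample (LHS = √(65) ≈ 8.062, RHS = 9), but it's lexicographically larger.

Answer: (s, t) = (1, 1)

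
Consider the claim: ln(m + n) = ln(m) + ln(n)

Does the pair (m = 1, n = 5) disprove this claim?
Substituting m = 1, n = 5:
LHS = ln(1 + 5) = ln(6) ≈ 1.792
RHS = ln(1) + ln(5) = ln(5) ≈ 1.609

Since LHS ≠ RHS, this pair disproves the claim.

Answer: Yes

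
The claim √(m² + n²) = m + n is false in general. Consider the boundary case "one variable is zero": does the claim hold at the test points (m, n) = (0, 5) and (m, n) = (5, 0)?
Yes, holds at both test points

At (0, 5): LHS = 5, RHS = 5 → equal
At (5, 0): LHS = 5, RHS = 5 → equal

So the claim does hold at both of these boundary points, even though it is not an identity.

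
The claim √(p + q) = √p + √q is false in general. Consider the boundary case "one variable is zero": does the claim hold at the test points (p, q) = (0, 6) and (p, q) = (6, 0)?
Yes, holds at both test points

At (0, 6): LHS = √(6) ≈ 2.449, RHS = √(6) ≈ 2.449 → equal
At (6, 0): LHS = √(6) ≈ 2.449, RHS = √(6) ≈ 2.449 → equal

So the claim does hold at both of these boundary points, even though it is not an identity.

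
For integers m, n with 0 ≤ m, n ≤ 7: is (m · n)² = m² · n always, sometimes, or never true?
Sometimes true

It holds at (m, n) = (6, 0) (both sides equal 0), but fails at (m, n) = (5, 3) (LHS = 225, RHS = 75).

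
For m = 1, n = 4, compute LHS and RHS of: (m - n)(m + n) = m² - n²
LHS = (1 - 4)(1 + 4) = -15
RHS = 1² - 4² = -15

LHS = RHS: the two sides agree.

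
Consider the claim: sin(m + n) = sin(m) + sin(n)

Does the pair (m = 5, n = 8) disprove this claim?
Substituting m = 5, n = 8:
LHS = sin(5 + 8) = sin(13) ≈ 0.4202
RHS = sin(5) + sin(8) ≈ 0.03043

Since LHS ≠ RHS, this pair disproves the claim.

Answer: Yes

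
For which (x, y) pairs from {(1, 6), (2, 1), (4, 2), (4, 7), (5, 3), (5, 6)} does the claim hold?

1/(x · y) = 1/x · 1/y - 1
Testing each pair:
(1, 6): LHS = 1/6, RHS = -5/6 → fails
(2, 1): LHS = 1/2, RHS = -1/2 → fails
(4, 2): LHS = 1/8, RHS = -7/8 → fails
(4, 7): LHS = 1/28, RHS = -27/28 → fails
(5, 3): LHS = 1/15, RHS = -14/15 → fails
(5, 6): LHS = 1/30, RHS = -29/30 → fails

No pair satisfies the claim.

Answer: None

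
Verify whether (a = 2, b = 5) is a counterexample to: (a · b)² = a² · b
Substituting a = 2, b = 5:
LHS = (2 · 5)² = 100
RHS = 2² · 5 = 20

Since LHS ≠ RHS, this pair disproves the claim.

Answer: Yes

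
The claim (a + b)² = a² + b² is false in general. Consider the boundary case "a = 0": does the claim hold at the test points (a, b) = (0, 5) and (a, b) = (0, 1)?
Yes, holds at both test points

At (0, 5): LHS = 25, RHS = 25 → equal
At (0, 1): LHS = 1, RHS = 1 → equal

So the claim does hold at both of these boundary points, even though it is not an identity.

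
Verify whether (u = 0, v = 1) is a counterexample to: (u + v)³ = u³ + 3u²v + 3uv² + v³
Substituting u = 0, v = 1:
LHS = (0 + 1)³ = 1
RHS = 0³ + 3·0²·1 + 3·0·1² + 1³ = 1

The sides agree, so this pair does not disprove the claim.

Answer: No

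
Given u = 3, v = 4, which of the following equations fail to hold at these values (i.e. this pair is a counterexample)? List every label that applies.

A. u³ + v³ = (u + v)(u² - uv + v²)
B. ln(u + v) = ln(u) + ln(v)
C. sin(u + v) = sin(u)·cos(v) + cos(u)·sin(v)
Evaluating each claim at the given values:
A. LHS = 91, RHS = 91 → holds here (LHS = RHS)
B. LHS = ln(7) ≈ 1.946, RHS = ln(3) + ln(4) ≈ 2.485 → fails here (LHS ≠ RHS)
C. LHS = sin(7) ≈ 0.657, RHS = sin(3)·cos(4) + sin(4)·cos(3) ≈ 0.657 → holds here (LHS = RHS)

Answer: B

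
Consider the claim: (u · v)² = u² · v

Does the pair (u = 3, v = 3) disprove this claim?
Yes

Substituting u = 3, v = 3:
LHS = (3 · 3)² = 81
RHS = 3² · 3 = 27

Since LHS ≠ RHS, this pair disproves the claim.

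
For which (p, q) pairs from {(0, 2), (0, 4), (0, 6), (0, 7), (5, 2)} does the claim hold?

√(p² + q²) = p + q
Testing each pair:
(0, 2): LHS = 2, RHS = 2 → holds
(0, 4): LHS = 4, RHS = 4 → holds
(0, 6): LHS = 6, RHS = 6 → holds
(0, 7): LHS = 7, RHS = 7 → holds
(5, 2): LHS = √(29) ≈ 5.385, RHS = 7 → fails

4 of 5 pairs satisfy the claim.

Answer: (0, 2), (0, 4), (0, 6), (0, 7)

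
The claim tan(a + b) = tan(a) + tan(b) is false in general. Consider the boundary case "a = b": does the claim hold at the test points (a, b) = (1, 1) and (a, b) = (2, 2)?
At (1, 1): LHS = tan(2) ≈ -2.185 ≠ RHS = 2·tan(1) ≈ 3.115
At (2, 2): LHS = tan(4) ≈ 1.158 ≠ RHS = 2·tan(2) ≈ -4.37

Answer: No, fails at both test points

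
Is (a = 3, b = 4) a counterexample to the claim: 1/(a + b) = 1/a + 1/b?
Substituting a = 3, b = 4:
LHS = 1/(3 + 4) = 1/7
RHS = 1/3 + 1/4 = 7/12

Since LHS ≠ RHS, this pair disproves the claim.

Answer: Yes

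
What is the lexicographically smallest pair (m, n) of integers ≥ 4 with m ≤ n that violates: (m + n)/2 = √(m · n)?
At (4, 4): both sides equal 4, so it holds there.

Substituting (4, 5) into the claim:
LHS = (4 + 5)/2 = 9/2
RHS = √(4 · 5) = 2·√(5) ≈ 4.472

Since LHS ≠ RHS, this pair disproves the claim, and no lexicographically smaller pair (m ≤ n, integers ≥ 4) does.

For instance (4, 8) is also a counterexample (LHS = 6, RHS = 4·√(2) ≈ 5.657), but it's lexicographically larger.

Answer: (m, n) = (4, 5)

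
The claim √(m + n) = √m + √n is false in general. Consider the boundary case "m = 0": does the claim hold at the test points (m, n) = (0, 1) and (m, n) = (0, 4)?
Yes, holds at both test points

At (0, 1): LHS = 1, RHS = 1 → equal
At (0, 4): LHS = 2, RHS = 2 → equal

So the claim does hold at both of these boundary points, even though it is not an identity.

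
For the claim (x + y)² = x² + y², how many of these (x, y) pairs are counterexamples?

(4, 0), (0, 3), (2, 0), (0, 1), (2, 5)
1

Testing each pair:
(4, 0): LHS = 16, RHS = 16 → satisfies claim
(0, 3): LHS = 9, RHS = 9 → satisfies claim
(2, 0): LHS = 4, RHS = 4 → satisfies claim
(0, 1): LHS = 1, RHS = 1 → satisfies claim
(2, 5): LHS = 49, RHS = 29 → counterexample

That makes 1 counterexample.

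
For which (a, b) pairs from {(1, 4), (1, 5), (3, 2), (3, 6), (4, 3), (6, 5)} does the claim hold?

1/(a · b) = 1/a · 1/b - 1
Testing each pair:
(1, 4): LHS = 1/4, RHS = -3/4 → fails
(1, 5): LHS = 1/5, RHS = -4/5 → fails
(3, 2): LHS = 1/6, RHS = -5/6 → fails
(3, 6): LHS = 1/18, RHS = -17/18 → fails
(4, 3): LHS = 1/12, RHS = -11/12 → fails
(6, 5): LHS = 1/30, RHS = -29/30 → fails

No pair satisfies the claim.

Answer: None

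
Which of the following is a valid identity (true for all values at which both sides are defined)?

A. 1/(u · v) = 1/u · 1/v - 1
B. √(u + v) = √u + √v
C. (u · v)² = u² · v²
C

A: fails at (5, 5) — LHS = 1/25, RHS = -24/25.
B: fails at (2, 5) — LHS = √(7) ≈ 2.646, RHS = √(2) + √(5) ≈ 3.65.
C: holds — e.g. at (1, 5), both sides equal 25.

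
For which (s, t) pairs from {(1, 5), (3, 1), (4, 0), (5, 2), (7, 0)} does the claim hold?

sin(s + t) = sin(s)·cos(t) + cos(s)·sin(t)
Testing each pair:
(1, 5): LHS = sin(6) ≈ -0.2794, RHS = sin(5)·cos(1) + sin(1)·cos(5) ≈ -0.2794 → holds
(3, 1): LHS = sin(4) ≈ -0.7568, RHS = sin(1)·cos(3) + sin(3)·cos(1) ≈ -0.7568 → holds
(4, 0): LHS = sin(4) ≈ -0.7568, RHS = sin(4) ≈ -0.7568 → holds
(5, 2): LHS = sin(7) ≈ 0.657, RHS = sin(2)·cos(5) + sin(5)·cos(2) ≈ 0.657 → holds
(7, 0): LHS = sin(7) ≈ 0.657, RHS = sin(7) ≈ 0.657 → holds

Every pair satisfies the claim.

Answer: All pairs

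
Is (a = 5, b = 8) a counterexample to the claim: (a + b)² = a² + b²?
Substituting a = 5, b = 8:
LHS = (5 + 8)² = 169
RHS = 5² + 8² = 89

Since LHS ≠ RHS, this pair disproves the claim.

Answer: Yes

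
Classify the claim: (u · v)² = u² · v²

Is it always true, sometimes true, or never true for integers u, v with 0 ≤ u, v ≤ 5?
The identity holds for every pair in the range. For instance at (u, v) = (5, 3): both sides equal 225.

Answer: Always true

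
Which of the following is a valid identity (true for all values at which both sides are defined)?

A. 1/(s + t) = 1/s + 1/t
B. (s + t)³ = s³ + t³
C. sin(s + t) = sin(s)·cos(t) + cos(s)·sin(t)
C

A: fails at (3, 7) — LHS = 1/10, RHS = 10/21.
B: fails at (3, 4) — LHS = 343, RHS = 91.
C: holds — e.g. at (1, 3), both sides equal sin(4) ≈ -0.7568.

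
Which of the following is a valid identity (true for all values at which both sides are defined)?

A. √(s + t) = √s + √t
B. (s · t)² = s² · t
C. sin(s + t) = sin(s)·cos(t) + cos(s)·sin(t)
C

A: fails at (1, 2) — LHS = √(3) ≈ 1.732, RHS = 1 + √(2) ≈ 2.414.
B: fails at (2, 5) — LHS = 100, RHS = 20.
C: holds — e.g. at (1, 2), both sides equal sin(3) ≈ 0.1411.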